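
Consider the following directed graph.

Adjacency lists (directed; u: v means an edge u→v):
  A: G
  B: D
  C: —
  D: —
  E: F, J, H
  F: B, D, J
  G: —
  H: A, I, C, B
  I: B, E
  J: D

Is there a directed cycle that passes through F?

No

F lies on a cycle iff there is a path from F back to itself.
Exploring from F, it never reaches itself; equivalently, its strongly connected component is a singleton.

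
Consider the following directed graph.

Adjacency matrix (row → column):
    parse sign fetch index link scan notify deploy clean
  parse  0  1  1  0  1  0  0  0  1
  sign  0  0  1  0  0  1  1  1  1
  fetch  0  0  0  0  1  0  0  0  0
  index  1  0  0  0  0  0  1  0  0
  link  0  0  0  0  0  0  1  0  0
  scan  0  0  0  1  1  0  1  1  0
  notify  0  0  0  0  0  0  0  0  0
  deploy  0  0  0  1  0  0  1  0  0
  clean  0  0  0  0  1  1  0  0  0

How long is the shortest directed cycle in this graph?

For each vertex v, BFS finds the shortest path from v back to v.
The shortest such closed walk is parse → clean → scan → index → parse, length 4.

4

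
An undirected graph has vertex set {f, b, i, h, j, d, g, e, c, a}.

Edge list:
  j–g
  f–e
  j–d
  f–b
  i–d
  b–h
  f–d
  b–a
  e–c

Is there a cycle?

No

DFS, tracking each vertex's parent; an edge to a visited non-parent vertex closes a cycle.
Start from b:
visit b (parent –)
  visit h (parent b)
    h–b: parent, skip
  visit f (parent b)
    f–b: parent, skip
    visit d (parent f)
      visit i (parent d)
        i–d: parent, skip
      d–f: parent, skip
      visit j (parent d)
        visit g (parent j)
          g–j: parent, skip
        j–d: parent, skip
    visit e (parent f)
      e–f: parent, skip
      visit c (parent e)
        c–e: parent, skip
  visit a (parent b)
    a–b: parent, skip
No non-parent visited neighbor found — the graph is a forest.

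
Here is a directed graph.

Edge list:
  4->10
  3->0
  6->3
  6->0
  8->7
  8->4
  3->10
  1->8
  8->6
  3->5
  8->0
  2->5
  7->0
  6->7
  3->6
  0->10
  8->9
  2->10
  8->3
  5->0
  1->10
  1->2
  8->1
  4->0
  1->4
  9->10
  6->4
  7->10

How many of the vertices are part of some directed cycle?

4

A vertex is on a directed cycle iff it belongs to a strongly connected component of size ≥ 2 (or has a self-loop).
The vertices on cycles are {1, 3, 6, 8} — 4 in total.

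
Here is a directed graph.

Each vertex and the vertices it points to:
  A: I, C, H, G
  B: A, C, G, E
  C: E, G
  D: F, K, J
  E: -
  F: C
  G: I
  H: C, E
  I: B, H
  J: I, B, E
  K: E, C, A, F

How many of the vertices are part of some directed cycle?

A vertex is on a directed cycle iff it belongs to a strongly connected component of size ≥ 2 (or has a self-loop).
The vertices on cycles are {A, B, C, G, H, I} — 6 in total.

6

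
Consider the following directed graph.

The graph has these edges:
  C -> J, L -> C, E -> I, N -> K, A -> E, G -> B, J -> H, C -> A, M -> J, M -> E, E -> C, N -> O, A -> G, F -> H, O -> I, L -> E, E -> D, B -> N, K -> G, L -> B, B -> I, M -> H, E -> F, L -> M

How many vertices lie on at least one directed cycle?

A vertex is on a directed cycle iff it belongs to a strongly connected component of size ≥ 2 (or has a self-loop).
The vertices on cycles are {A, B, C, E, G, K, N} — 7 in total.

7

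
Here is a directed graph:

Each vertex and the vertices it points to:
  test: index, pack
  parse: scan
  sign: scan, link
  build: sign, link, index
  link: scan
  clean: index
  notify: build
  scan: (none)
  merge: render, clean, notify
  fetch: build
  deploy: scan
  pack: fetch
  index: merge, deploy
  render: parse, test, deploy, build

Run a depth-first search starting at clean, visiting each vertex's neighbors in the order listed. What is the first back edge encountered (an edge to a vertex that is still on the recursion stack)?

test→index

DFS from clean (visiting each vertex's neighbors in the order listed); mark gray on enter, black on exit:
clean gray
  index gray
    merge gray
      render gray
        parse gray
          scan gray
          scan black
        parse black
        test gray
          test→index: index is gray → back edge
First back edge: test → index.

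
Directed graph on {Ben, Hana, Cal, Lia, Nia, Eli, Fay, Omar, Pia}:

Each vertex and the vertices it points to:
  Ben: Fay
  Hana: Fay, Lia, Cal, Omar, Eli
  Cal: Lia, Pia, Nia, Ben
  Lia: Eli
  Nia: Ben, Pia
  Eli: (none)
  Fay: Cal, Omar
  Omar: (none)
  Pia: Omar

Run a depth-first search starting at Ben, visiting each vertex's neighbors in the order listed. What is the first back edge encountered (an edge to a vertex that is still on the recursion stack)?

DFS from Ben (visiting each vertex's neighbors in the order listed); mark gray on enter, black on exit:
Ben gray
  Fay gray
    Cal gray
      Lia gray
        Eli gray
        Eli black
      Lia black
      Pia gray
        Omar gray
        Omar black
      Pia black
      Nia gray
        Nia→Ben: Ben is gray → back edge
First back edge: Nia → Ben.

Nia→Ben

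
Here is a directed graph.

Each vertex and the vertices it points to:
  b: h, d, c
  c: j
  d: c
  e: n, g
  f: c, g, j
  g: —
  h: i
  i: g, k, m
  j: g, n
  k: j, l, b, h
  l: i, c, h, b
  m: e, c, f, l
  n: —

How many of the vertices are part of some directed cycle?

A vertex is on a directed cycle iff it belongs to a strongly connected component of size ≥ 2 (or has a self-loop).
The vertices on cycles are {b, h, i, k, l, m} — 6 in total.

6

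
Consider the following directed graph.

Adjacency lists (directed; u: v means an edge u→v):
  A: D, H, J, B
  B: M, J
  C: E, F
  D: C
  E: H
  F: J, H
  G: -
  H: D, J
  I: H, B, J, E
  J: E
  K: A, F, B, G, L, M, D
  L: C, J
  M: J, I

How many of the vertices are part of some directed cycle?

9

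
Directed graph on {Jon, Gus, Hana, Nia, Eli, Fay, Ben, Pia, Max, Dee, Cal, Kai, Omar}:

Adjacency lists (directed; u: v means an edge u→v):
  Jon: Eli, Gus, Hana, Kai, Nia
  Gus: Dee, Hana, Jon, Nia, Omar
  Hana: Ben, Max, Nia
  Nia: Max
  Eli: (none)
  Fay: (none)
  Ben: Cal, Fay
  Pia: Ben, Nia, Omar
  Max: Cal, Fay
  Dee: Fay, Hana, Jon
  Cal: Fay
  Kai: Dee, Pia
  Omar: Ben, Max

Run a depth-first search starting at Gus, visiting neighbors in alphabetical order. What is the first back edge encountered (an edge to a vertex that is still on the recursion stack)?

Jon→Gus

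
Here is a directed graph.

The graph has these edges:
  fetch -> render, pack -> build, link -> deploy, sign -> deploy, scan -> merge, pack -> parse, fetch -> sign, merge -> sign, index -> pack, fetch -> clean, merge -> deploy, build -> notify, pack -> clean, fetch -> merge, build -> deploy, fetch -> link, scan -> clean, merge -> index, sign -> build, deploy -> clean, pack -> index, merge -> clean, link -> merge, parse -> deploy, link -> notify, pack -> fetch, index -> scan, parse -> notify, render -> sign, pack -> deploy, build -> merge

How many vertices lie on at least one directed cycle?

9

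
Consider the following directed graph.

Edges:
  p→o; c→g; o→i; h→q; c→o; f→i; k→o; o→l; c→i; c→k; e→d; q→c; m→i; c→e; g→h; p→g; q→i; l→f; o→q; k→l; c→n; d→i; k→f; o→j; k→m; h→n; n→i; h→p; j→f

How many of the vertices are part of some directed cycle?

7

A vertex is on a directed cycle iff it belongs to a strongly connected component of size ≥ 2 (or has a self-loop).
The vertices on cycles are {c, g, h, k, o, p, q} — 7 in total.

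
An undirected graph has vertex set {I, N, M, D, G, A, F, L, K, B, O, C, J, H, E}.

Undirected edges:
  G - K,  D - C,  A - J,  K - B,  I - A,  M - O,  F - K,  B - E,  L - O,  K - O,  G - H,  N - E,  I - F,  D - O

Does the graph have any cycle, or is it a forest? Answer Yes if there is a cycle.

DFS, tracking each vertex's parent; an edge to a visited non-parent vertex closes a cycle.
Start from I:
visit I (parent –)
  visit F (parent I)
    visit K (parent F)
      K–F: parent, skip
      visit G (parent K)
        visit H (parent G)
          H–G: parent, skip
        G–K: parent, skip
      visit B (parent K)
        visit E (parent B)
          E–B: parent, skip
          visit N (parent E)
            N–E: parent, skip
        B–K: parent, skip
      visit O (parent K)
        visit M (parent O)
          M–O: parent, skip
        visit L (parent O)
          L–O: parent, skip
        O–K: parent, skip
        visit D (parent O)
          D–O: parent, skip
          visit C (parent D)
            C–D: parent, skip
    F–I: parent, skip
  visit A (parent I)
    visit J (parent A)
      J–A: parent, skip
    A–I: parent, skip
No non-parent visited neighbor found — the graph is a forest.

No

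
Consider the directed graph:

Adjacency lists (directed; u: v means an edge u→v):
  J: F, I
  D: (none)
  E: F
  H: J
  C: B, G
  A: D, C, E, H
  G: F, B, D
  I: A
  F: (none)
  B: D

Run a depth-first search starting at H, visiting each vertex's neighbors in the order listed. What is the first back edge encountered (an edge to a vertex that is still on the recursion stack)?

A->H

DFS from H (visiting each vertex's neighbors in the order listed); mark gray on enter, black on exit:
H gray
  J gray
    F gray
    F black
    I gray
      A gray
        D gray
        D black
        C gray
          B gray
            B→D: D black — skip
          B black
          G gray
            G→F: F black — skip
            G→B: B black — skip
            G→D: D black — skip
          G black
        C black
        E gray
          E→F: F black — skip
        E black
        A→H: H is gray → back edge
First back edge: A → H.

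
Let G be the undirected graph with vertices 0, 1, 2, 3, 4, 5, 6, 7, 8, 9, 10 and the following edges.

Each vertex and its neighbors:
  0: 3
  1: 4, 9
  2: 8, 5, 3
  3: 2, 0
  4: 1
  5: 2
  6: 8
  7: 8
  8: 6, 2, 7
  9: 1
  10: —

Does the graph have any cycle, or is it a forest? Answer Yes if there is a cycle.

DFS, tracking each vertex's parent; an edge to a visited non-parent vertex closes a cycle.
Start from 1:
visit 1 (parent –)
  visit 4 (parent 1)
    4–1: parent, skip
  visit 9 (parent 1)
    9–1: parent, skip
visit 0 (parent –)
  visit 3 (parent 0)
    visit 2 (parent 3)
      visit 8 (parent 2)
        visit 6 (parent 8)
          6–8: parent, skip
        8–2: parent, skip
        visit 7 (parent 8)
          7–8: parent, skip
      visit 5 (parent 2)
        5–2: parent, skip
      2–3: parent, skip
    3–0: parent, skip
visit 10 (parent –)
No non-parent visited neighbor found — the graph is a forest.

No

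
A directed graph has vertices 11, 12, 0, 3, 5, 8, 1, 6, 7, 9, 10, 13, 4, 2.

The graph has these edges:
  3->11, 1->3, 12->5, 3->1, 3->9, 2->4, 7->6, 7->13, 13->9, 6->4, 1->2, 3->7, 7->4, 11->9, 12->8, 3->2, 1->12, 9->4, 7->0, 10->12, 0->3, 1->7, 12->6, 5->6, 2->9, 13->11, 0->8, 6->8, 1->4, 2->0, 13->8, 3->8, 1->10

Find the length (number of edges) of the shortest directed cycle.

2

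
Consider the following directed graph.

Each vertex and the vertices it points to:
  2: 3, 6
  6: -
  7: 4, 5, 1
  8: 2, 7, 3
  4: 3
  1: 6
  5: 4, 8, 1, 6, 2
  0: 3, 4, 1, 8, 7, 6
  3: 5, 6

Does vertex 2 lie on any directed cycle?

Yes

2 is on a cycle iff 2 can reach itself via ≥1 edge.
2 → 3 → 5 → 2 — yes.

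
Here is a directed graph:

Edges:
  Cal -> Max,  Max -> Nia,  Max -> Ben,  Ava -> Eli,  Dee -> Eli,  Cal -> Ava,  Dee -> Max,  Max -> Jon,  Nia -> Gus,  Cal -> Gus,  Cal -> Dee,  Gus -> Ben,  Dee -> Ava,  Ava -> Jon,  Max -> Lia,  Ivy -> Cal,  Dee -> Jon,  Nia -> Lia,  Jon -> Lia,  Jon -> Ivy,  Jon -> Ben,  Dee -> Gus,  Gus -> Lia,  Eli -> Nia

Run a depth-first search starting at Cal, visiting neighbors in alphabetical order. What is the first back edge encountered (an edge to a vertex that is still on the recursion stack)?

DFS from Cal (visiting neighbors in alphabetical order); mark gray on enter, black on exit:
Cal gray
  Ava gray
    Eli gray
      Nia gray
        Gus gray
          Ben gray
          Ben black
          Lia gray
          Lia black
        Gus black
        Nia→Lia: Lia black — skip
      Nia black
    Eli black
    Jon gray
      Jon→Ben: Ben black — skip
      Ivy gray
        Ivy→Cal: Cal is gray → back edge
First back edge: Ivy → Cal.

Ivy→Cal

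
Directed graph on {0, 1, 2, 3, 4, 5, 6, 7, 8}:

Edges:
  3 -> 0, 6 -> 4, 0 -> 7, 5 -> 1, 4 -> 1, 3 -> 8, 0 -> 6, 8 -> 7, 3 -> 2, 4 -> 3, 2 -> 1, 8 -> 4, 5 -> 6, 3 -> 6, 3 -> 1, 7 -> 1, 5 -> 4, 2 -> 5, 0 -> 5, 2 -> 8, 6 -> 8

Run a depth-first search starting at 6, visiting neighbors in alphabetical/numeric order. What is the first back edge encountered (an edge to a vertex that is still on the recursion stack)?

5->4

DFS from 6 (visiting neighbors in alphabetical/numeric order); mark gray on enter, black on exit:
6 gray
  4 gray
    1 gray
    1 black
    3 gray
      0 gray
        5 gray
          5→1: 1 black — skip
          5→4: 4 is gray → back edge
First back edge: 5 → 4.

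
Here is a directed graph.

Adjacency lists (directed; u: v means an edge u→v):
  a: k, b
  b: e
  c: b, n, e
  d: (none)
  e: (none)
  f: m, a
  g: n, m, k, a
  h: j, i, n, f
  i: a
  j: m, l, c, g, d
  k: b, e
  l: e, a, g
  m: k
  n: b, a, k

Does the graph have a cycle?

No

DFS with white/gray/black marking, starting from f:
f gray
  m gray
    k gray
      b gray
        e gray
        e black
      b black
      k→e: e black — skip
    k black
  m black
  a gray
    a→k: k black — skip
    a→b: b black — skip
  a black
f black
c gray
  c→b: b black — skip
  n gray
    n→b: b black — skip
    n→a: a black — skip
    n→k: k black — skip
  n black
  c→e: e black — skip
c black
d gray
d black
g gray
  g→n: n black — skip
  g→m: m black — skip
  g→k: k black — skip
  g→a: a black — skip
g black
h gray
  j gray
    j→m: m black — skip
    l gray
      l→e: e black — skip
      l→a: a black — skip
      l→g: g black — skip
    l black
    j→c: c black — skip
    j→g: g black — skip
    j→d: d black — skip
  j black
  i gray
    i→a: a black — skip
  i black
  h→n: n black — skip
  h→f: f black — skip
h black
Every edge goes to a white or black vertex — no back edge, so the graph is acyclic.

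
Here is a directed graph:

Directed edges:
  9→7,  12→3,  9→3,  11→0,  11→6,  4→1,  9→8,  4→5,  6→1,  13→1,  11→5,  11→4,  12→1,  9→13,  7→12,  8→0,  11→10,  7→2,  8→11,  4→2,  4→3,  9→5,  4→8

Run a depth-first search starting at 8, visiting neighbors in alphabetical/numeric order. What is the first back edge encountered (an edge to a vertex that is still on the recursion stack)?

DFS from 8 (visiting neighbors in alphabetical/numeric order); mark gray on enter, black on exit:
8 gray
  0 gray
  0 black
  11 gray
    11→0: 0 black — skip
    4 gray
      1 gray
      1 black
      2 gray
      2 black
      3 gray
      3 black
      5 gray
      5 black
      4→8: 8 is gray → back edge
First back edge: 4 → 8.

4->8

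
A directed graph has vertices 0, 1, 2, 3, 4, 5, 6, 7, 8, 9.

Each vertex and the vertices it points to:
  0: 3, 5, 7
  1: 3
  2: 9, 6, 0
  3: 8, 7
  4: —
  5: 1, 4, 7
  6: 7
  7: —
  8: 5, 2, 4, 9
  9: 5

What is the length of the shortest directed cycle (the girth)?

4

For each vertex v, BFS finds the shortest path from v back to v.
The shortest such closed walk is 8 → 2 → 0 → 3 → 8, length 4.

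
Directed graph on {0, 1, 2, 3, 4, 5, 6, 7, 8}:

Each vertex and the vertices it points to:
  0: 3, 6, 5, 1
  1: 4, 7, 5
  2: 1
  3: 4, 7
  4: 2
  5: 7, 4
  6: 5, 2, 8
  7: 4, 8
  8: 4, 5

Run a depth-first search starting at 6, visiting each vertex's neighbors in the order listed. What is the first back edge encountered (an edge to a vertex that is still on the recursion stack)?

DFS from 6 (visiting each vertex's neighbors in the order listed); mark gray on enter, black on exit:
6 gray
  5 gray
    7 gray
      4 gray
        2 gray
          1 gray
            1→4: 4 is gray → back edge
First back edge: 1 → 4.

1->4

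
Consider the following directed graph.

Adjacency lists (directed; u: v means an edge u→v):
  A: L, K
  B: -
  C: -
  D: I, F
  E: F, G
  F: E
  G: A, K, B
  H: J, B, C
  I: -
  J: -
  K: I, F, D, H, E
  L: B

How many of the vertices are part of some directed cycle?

6

A vertex is on a directed cycle iff it belongs to a strongly connected component of size ≥ 2 (or has a self-loop).
The vertices on cycles are {A, D, E, F, G, K} — 6 in total.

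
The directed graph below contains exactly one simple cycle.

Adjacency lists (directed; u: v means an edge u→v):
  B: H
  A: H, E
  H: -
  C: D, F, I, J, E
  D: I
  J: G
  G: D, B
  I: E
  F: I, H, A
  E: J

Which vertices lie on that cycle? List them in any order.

D, E, G, I, J

DFS with gray/black marking from J:
J gray
  G gray
    D gray
      I gray
        E gray
          E→J: J is gray → back edge
Back edge closes the cycle J → G → D → I → E → J; its vertices are {D, E, G, I, J}.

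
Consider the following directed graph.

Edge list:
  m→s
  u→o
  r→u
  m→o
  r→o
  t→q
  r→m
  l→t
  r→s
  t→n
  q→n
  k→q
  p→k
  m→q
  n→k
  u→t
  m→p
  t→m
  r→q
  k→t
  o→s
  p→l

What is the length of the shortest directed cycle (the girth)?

For each vertex v, BFS finds the shortest path from v back to v.
The shortest such closed walk is t → n → k → t, length 3.

3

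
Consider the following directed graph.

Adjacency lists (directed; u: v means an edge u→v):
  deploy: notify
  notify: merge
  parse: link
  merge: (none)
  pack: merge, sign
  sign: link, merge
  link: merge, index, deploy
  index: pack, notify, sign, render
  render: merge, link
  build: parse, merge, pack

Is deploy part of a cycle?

deploy lies on a cycle iff there is a path from deploy back to itself.
Exploring from deploy, it never reaches itself; equivalently, its strongly connected component is a singleton.

No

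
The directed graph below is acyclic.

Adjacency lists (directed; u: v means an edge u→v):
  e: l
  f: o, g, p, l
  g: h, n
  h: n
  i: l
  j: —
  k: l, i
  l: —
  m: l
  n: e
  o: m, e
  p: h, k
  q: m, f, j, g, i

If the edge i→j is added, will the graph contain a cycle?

No

Adding i→j creates a cycle iff j can already reach i.
Explore from j: no path reaches i. The graph stays acyclic.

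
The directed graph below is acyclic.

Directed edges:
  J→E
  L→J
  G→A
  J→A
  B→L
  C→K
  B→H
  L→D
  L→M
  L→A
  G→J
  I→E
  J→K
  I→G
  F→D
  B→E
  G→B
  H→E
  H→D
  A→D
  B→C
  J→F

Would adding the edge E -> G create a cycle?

Adding E→G creates a cycle iff G can already reach E.
Path from G: G → B → E.
So G → … → E → G is a cycle.

Yes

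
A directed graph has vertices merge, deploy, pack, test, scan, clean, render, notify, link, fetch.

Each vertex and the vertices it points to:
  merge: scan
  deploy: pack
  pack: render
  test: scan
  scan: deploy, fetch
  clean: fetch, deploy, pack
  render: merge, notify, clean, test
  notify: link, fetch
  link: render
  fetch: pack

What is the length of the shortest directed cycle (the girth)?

For each vertex v, BFS finds the shortest path from v back to v.
The shortest such closed walk is render → clean → pack → render, length 3.

3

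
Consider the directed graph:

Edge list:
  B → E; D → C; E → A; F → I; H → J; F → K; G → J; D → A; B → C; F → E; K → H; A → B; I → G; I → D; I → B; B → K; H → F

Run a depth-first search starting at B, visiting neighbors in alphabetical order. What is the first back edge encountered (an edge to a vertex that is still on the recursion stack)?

DFS from B (visiting neighbors in alphabetical order); mark gray on enter, black on exit:
B gray
  C gray
  C black
  E gray
    A gray
      A→B: B is gray → back edge
First back edge: A → B.

A→B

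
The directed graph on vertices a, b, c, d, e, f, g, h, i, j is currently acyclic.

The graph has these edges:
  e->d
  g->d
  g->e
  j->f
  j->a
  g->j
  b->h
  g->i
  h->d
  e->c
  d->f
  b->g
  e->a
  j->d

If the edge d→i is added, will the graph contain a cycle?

Adding d→i creates a cycle iff i can already reach d.
Explore from i: no path reaches d. The graph stays acyclic.

No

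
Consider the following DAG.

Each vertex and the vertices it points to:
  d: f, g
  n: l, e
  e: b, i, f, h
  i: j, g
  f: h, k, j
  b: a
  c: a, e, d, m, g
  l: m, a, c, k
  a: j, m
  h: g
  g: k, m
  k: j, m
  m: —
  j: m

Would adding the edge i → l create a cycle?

Yes

Adding i→l creates a cycle iff l can already reach i.
Path from l: l → c → e → i.
So l → … → i → l is a cycle.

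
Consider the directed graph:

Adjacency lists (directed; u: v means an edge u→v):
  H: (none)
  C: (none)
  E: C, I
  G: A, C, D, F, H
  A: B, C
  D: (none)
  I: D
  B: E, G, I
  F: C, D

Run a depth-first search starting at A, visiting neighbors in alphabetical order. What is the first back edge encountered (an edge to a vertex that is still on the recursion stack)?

DFS from A (visiting neighbors in alphabetical order); mark gray on enter, black on exit:
A gray
  B gray
    E gray
      C gray
      C black
      I gray
        D gray
        D black
      I black
    E black
    G gray
      G→A: A is gray → back edge
First back edge: G → A.

G->A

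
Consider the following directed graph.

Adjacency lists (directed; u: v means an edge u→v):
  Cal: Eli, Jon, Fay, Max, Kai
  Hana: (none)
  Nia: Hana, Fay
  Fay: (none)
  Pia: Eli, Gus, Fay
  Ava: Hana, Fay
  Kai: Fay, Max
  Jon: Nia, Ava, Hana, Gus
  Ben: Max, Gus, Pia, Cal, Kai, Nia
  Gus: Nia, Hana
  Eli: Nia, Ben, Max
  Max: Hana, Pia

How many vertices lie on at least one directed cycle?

6

A vertex is on a directed cycle iff it belongs to a strongly connected component of size ≥ 2 (or has a self-loop).
The vertices on cycles are {Ben, Cal, Eli, Kai, Max, Pia} — 6 in total.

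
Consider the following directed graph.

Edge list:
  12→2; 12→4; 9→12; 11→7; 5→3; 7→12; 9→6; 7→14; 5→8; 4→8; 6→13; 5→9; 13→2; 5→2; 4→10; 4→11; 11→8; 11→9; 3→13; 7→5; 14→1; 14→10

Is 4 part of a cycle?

4 is on a cycle iff 4 can reach itself via ≥1 edge.
4 → 11 → 7 → 12 → 4 — yes.

Yes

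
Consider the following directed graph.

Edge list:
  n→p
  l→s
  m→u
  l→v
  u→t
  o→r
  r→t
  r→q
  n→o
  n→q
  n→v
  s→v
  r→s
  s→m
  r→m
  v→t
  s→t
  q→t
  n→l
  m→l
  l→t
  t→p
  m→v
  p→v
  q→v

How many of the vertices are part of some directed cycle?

6

A vertex is on a directed cycle iff it belongs to a strongly connected component of size ≥ 2 (or has a self-loop).
The vertices on cycles are {l, m, p, s, t, v} — 6 in total.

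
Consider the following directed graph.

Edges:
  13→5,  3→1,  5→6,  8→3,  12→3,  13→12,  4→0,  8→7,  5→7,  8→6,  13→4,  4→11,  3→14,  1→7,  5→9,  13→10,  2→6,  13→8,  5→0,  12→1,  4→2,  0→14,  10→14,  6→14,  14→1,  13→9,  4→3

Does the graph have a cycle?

No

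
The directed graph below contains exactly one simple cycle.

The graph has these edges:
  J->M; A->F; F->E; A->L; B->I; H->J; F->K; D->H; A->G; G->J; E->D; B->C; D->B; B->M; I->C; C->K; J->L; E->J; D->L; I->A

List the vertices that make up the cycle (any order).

A, B, D, E, F, I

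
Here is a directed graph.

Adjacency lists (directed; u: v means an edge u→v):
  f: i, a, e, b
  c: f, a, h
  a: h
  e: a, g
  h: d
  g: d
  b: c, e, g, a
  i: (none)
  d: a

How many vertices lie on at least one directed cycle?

6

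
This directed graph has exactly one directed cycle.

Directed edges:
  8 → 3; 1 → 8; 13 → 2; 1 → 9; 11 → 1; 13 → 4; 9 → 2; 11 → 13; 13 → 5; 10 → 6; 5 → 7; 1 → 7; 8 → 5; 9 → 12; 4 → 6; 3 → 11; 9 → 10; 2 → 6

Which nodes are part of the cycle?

DFS with gray/black marking from 11:
11 gray
  1 gray
    9 gray
      10 gray
        6 gray
        6 black
      10 black
      2 gray
        2→6: 6 black — skip
      2 black
      12 gray
      12 black
    9 black
    8 gray
      5 gray
        7 gray
        7 black
      5 black
      3 gray
        3→11: 11 is gray → back edge
Back edge closes the cycle 11 → 1 → 8 → 3 → 11; its vertices are {1, 3, 8, 11}.

1, 3, 8, 11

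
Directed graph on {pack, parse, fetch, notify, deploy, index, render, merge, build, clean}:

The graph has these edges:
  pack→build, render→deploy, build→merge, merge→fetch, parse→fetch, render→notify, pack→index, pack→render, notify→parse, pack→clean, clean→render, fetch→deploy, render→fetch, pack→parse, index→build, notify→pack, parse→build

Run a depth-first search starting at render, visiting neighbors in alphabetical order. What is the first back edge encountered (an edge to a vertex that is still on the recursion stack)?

clean→render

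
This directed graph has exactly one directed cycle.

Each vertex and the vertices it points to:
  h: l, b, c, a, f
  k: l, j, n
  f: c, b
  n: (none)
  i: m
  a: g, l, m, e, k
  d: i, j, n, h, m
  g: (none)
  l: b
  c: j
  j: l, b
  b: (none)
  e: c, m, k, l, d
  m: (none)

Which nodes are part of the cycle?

a, d, e, h

DFS with gray/black marking from a:
a gray
  g gray
  g black
  l gray
    b gray
    b black
  l black
  m gray
  m black
  e gray
    c gray
      j gray
        j→l: l black — skip
        j→b: b black — skip
      j black
    c black
    e→m: m black — skip
    k gray
      k→l: l black — skip
      k→j: j black — skip
      n gray
      n black
    k black
    e→l: l black — skip
    d gray
      i gray
        i→m: m black — skip
      i black
      d→j: j black — skip
      d→n: n black — skip
      h gray
        h→l: l black — skip
        h→b: b black — skip
        h→c: c black — skip
        h→a: a is gray → back edge
Back edge closes the cycle a → e → d → h → a; its vertices are {a, d, e, h}.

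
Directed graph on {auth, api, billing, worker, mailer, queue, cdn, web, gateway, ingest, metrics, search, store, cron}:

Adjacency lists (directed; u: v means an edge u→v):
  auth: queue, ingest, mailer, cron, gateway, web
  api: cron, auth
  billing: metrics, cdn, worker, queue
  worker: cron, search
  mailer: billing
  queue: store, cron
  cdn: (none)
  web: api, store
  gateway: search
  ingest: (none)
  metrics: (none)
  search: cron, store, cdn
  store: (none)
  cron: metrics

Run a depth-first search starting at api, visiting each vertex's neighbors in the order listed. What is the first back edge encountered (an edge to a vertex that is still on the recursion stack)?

web->api

DFS from api (visiting each vertex's neighbors in the order listed); mark gray on enter, black on exit:
api gray
  cron gray
    metrics gray
    metrics black
  cron black
  auth gray
    queue gray
      store gray
      store black
      queue→cron: cron black — skip
    queue black
    ingest gray
    ingest black
    mailer gray
      billing gray
        billing→metrics: metrics black — skip
        cdn gray
        cdn black
        worker gray
          worker→cron: cron black — skip
          search gray
            search→cron: cron black — skip
            search→store: store black — skip
            search→cdn: cdn black — skip
          search black
        worker black
        billing→queue: queue black — skip
      billing black
    mailer black
    auth→cron: cron black — skip
    gateway gray
      gateway→search: search black — skip
    gateway black
    web gray
      web→api: api is gray → back edge
First back edge: web → api.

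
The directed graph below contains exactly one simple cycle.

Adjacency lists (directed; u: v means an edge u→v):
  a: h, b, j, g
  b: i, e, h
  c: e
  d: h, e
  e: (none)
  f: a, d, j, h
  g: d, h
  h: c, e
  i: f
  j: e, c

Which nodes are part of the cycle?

DFS with gray/black marking from f:
f gray
  a gray
    h gray
      c gray
        e gray
        e black
      c black
      h→e: e black — skip
    h black
    b gray
      i gray
        i→f: f is gray → back edge
Back edge closes the cycle f → a → b → i → f; its vertices are {a, b, f, i}.

a, b, f, i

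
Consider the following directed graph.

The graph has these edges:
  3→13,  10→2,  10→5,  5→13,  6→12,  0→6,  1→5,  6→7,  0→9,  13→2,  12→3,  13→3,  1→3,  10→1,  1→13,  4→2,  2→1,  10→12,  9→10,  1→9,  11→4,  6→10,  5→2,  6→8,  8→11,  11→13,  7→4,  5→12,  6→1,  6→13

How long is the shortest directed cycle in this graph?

2

For each vertex v, BFS finds the shortest path from v back to v.
The shortest such closed walk is 3 → 13 → 3, length 2.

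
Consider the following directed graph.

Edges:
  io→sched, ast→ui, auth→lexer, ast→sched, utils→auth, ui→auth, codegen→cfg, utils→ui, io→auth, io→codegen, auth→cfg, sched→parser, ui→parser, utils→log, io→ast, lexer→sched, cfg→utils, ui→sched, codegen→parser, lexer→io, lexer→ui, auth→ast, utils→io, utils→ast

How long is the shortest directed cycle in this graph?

For each vertex v, BFS finds the shortest path from v back to v.
The shortest such closed walk is utils → auth → cfg → utils, length 3.

3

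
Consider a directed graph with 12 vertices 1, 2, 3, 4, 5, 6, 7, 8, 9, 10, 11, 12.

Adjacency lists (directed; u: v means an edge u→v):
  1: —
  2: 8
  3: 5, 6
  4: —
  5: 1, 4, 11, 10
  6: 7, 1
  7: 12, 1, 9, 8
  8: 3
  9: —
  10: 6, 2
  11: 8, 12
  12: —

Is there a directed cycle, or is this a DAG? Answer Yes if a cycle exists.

Yes

DFS with white/gray/black marking, starting from 2:
2 gray
  8 gray
    3 gray
      5 gray
        1 gray
        1 black
        4 gray
        4 black
        11 gray
          11→8: 8 is gray → back edge
Back edge found, so a cycle exists: 8 → 3 → 5 → 11 → 8.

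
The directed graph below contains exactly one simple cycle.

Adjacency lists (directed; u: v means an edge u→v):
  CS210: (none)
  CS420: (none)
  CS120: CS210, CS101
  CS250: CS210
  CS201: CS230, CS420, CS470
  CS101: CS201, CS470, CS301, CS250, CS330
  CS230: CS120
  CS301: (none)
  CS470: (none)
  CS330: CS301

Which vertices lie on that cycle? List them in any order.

CS101, CS120, CS201, CS230

DFS with gray/black marking from CS101:
CS101 gray
  CS201 gray
    CS230 gray
      CS120 gray
        CS210 gray
        CS210 black
        CS120→CS101: CS101 is gray → back edge
Back edge closes the cycle CS101 → CS201 → CS230 → CS120 → CS101; its vertices are {CS101, CS120, CS201, CS230}.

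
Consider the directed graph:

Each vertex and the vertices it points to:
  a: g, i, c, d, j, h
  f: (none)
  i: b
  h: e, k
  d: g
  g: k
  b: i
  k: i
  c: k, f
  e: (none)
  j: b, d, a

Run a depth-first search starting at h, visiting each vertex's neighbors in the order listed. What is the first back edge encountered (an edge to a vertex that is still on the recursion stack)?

DFS from h (visiting each vertex's neighbors in the order listed); mark gray on enter, black on exit:
h gray
  e gray
  e black
  k gray
    i gray
      b gray
        b→i: i is gray → back edge
First back edge: b → i.

b->i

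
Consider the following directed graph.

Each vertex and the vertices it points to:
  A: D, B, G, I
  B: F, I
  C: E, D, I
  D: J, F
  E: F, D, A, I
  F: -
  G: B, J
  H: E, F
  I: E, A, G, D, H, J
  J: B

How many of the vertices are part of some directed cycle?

8

A vertex is on a directed cycle iff it belongs to a strongly connected component of size ≥ 2 (or has a self-loop).
The vertices on cycles are {A, B, D, E, G, H, I, J} — 8 in total.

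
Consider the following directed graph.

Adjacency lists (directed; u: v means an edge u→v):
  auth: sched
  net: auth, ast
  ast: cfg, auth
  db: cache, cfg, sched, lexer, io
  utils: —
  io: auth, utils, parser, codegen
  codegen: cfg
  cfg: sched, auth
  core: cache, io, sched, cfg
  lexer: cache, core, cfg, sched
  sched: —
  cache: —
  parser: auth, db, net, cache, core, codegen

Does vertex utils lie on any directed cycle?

No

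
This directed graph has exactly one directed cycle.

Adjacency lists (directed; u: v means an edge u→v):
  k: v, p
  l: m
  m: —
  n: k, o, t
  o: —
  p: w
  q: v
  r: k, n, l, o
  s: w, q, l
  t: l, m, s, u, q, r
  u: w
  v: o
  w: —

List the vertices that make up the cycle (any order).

n, r, t

DFS with gray/black marking from t:
t gray
  l gray
    m gray
    m black
  l black
  t→m: m black — skip
  s gray
    w gray
    w black
    q gray
      v gray
        o gray
        o black
      v black
    q black
    s→l: l black — skip
  s black
  u gray
    u→w: w black — skip
  u black
  t→q: q black — skip
  r gray
    k gray
      k→v: v black — skip
      p gray
        p→w: w black — skip
      p black
    k black
    n gray
      n→k: k black — skip
      n→o: o black — skip
      n→t: t is gray → back edge
Back edge closes the cycle t → r → n → t; its vertices are {n, r, t}.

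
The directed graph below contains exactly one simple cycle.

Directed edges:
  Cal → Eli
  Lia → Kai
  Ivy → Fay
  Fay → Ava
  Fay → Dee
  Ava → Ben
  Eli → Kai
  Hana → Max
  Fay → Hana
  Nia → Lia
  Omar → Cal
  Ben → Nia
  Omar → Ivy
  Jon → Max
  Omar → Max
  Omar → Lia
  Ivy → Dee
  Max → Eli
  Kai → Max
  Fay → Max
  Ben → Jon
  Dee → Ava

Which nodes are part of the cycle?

Eli, Kai, Max

DFS with gray/black marking from Eli:
Eli gray
  Kai gray
    Max gray
      Max→Eli: Eli is gray → back edge
Back edge closes the cycle Eli → Kai → Max → Eli; its vertices are {Eli, Kai, Max}.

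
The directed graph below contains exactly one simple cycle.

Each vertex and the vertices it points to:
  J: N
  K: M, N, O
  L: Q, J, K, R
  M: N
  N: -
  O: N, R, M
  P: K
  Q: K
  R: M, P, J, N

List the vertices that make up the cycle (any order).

K, O, P, R

DFS with gray/black marking from R:
R gray
  M gray
    N gray
    N black
  M black
  P gray
    K gray
      K→M: M black — skip
      K→N: N black — skip
      O gray
        O→N: N black — skip
        O→R: R is gray → back edge
Back edge closes the cycle R → P → K → O → R; its vertices are {K, O, P, R}.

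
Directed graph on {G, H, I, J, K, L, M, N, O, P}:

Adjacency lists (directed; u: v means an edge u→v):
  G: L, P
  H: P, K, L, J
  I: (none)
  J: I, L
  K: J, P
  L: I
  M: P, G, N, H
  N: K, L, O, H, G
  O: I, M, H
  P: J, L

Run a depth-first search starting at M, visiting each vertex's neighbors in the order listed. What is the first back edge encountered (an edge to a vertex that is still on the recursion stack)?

O→M

DFS from M (visiting each vertex's neighbors in the order listed); mark gray on enter, black on exit:
M gray
  P gray
    J gray
      I gray
      I black
      L gray
        L→I: I black — skip
      L black
    J black
    P→L: L black — skip
  P black
  G gray
    G→L: L black — skip
    G→P: P black — skip
  G black
  N gray
    K gray
      K→J: J black — skip
      K→P: P black — skip
    K black
    N→L: L black — skip
    O gray
      O→I: I black — skip
      O→M: M is gray → back edge
First back edge: O → M.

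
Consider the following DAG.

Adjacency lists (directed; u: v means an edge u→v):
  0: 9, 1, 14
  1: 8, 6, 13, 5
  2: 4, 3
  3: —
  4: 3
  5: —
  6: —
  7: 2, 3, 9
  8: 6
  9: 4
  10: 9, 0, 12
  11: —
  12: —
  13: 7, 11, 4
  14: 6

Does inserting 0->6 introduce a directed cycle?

No

Adding 0→6 creates a cycle iff 6 can already reach 0.
Explore from 6: no path reaches 0. The graph stays acyclic.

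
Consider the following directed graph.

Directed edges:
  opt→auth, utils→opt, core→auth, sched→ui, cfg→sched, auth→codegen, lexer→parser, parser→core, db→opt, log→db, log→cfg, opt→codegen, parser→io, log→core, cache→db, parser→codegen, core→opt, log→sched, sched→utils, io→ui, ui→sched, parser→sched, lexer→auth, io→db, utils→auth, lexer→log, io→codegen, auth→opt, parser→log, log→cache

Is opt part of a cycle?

Yes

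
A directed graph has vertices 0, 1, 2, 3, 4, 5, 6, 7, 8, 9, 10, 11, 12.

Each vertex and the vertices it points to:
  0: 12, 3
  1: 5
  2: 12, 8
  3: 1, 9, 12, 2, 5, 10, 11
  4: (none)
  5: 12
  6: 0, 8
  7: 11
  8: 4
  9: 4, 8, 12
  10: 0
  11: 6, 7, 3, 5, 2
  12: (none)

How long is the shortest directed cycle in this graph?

For each vertex v, BFS finds the shortest path from v back to v.
The shortest such closed walk is 11 → 3 → 11, length 2.

2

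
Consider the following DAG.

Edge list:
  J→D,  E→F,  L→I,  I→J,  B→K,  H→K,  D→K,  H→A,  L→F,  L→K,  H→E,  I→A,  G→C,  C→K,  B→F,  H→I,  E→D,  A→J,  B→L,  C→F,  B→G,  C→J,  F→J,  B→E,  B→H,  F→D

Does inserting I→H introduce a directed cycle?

Yes

Adding I→H creates a cycle iff H can already reach I.
Path from H: H → I.
So H → … → I → H is a cycle.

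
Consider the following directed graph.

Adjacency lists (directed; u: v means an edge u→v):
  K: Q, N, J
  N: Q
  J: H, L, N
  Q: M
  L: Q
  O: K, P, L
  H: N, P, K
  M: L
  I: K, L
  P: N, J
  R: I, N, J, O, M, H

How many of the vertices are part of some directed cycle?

7

A vertex is on a directed cycle iff it belongs to a strongly connected component of size ≥ 2 (or has a self-loop).
The vertices on cycles are {H, J, K, L, M, P, Q} — 7 in total.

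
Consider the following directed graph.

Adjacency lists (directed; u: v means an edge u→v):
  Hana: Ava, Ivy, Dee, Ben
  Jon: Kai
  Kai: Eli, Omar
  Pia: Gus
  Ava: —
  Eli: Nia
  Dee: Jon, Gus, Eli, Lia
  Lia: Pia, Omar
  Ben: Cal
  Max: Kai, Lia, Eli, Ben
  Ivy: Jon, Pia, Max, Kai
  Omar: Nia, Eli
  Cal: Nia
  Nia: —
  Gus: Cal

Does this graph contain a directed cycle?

DFS with white/gray/black marking, starting from Max:
Max gray
  Kai gray
    Eli gray
      Nia gray
      Nia black
    Eli black
    Omar gray
      Omar→Nia: Nia black — skip
      Omar→Eli: Eli black — skip
    Omar black
  Kai black
  Lia gray
    Pia gray
      Gus gray
        Cal gray
          Cal→Nia: Nia black — skip
        Cal black
      Gus black
    Pia black
    Lia→Omar: Omar black — skip
  Lia black
  Max→Eli: Eli black — skip
  Ben gray
    Ben→Cal: Cal black — skip
  Ben black
Max black
Hana gray
  Ava gray
  Ava black
  Ivy gray
    Jon gray
      Jon→Kai: Kai black — skip
    Jon black
    Ivy→Pia: Pia black — skip
    Ivy→Max: Max black — skip
    Ivy→Kai: Kai black — skip
  Ivy black
  Dee gray
    Dee→Jon: Jon black — skip
    Dee→Gus: Gus black — skip
    Dee→Eli: Eli black — skip
    Dee→Lia: Lia black — skip
  Dee black
  Hana→Ben: Ben black — skip
Hana black
Every edge goes to a white or black vertex — no back edge, so the graph is acyclic.

No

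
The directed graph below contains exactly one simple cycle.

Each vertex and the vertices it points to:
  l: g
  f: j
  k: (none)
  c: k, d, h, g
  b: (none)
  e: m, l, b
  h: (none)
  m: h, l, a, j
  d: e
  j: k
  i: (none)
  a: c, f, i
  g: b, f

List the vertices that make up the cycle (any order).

DFS with gray/black marking from d:
d gray
  e gray
    m gray
      h gray
      h black
      l gray
        g gray
          b gray
          b black
          f gray
            j gray
              k gray
              k black
            j black
          f black
        g black
      l black
      a gray
        c gray
          c→k: k black — skip
          c→d: d is gray → back edge
Back edge closes the cycle d → e → m → a → c → d; its vertices are {a, c, d, e, m}.

a, c, d, e, m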